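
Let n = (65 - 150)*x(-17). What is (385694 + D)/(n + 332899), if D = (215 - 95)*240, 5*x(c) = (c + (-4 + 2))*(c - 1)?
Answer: 414494/327085 ≈ 1.2672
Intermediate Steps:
x(c) = (-1 + c)*(-2 + c)/5 (x(c) = ((c + (-4 + 2))*(c - 1))/5 = ((c - 2)*(-1 + c))/5 = ((-2 + c)*(-1 + c))/5 = ((-1 + c)*(-2 + c))/5 = (-1 + c)*(-2 + c)/5)
D = 28800 (D = 120*240 = 28800)
n = -5814 (n = (65 - 150)*(2/5 - 3/5*(-17) + (1/5)*(-17)**2) = -85*(2/5 + 51/5 + (1/5)*289) = -85*(2/5 + 51/5 + 289/5) = -85*342/5 = -5814)
(385694 + D)/(n + 332899) = (385694 + 28800)/(-5814 + 332899) = 414494/327085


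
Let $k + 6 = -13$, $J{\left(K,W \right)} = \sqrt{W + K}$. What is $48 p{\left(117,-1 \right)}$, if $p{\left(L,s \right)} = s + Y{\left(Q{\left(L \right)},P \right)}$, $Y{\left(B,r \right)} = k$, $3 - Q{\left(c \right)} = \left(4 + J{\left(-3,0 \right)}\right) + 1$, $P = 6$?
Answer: $-960$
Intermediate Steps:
$J{\left(K,W \right)} = \sqrt{K + W}$
$Q{\left(c \right)} = -2 - i \sqrt{3}$ ($Q{\left(c \right)} = 3 - \left(\left(4 + \sqrt{-3 + 0}\right) + 1\right) = 3 - \left(\left(4 + \sqrt{-3}\right) + 1\right) = 3 - \left(\left(4 + i \sqrt{3}\right) + 1\right) = 3 - \left(5 + i \sqrt{3}\right) = -2 - i \sqrt{3}$)
$k = -19$ ($k = -6 - 13 = -19$)
$Y{\left(B,r \right)} = -19$
$p{\left(L,s \right)} = -19 + s$ ($p{\left(L,s \right)} = s - 19 = -19 + s$)
$48 p{\left(117,-1 \right)} = 48 \left(-19 - 1\right) = 48 \left(-20\right) = -960$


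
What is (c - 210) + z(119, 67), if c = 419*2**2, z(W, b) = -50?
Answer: 1416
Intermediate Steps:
c = 1676 (c = 419*4 = 1676)
(c - 210) + z(119, 67) = (1676 - 210) - 50 = 1466 - 50 = 1416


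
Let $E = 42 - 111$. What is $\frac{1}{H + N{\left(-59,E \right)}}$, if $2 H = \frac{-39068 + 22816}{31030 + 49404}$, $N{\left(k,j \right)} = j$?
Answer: $- \frac{40217}{2779036} \approx -0.014472$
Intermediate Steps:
$E = -69$
$H = - \frac{4063}{40217}$ ($H = \frac{\left(-39068 + 22816\right) \frac{1}{31030 + 49404}}{2} = \frac{\left(-16252\right) \frac{1}{80434}}{2} = \frac{1}{2} \left(- \frac{8126}{40217}\right) = - \frac{4063}{40217} \approx -0.10103$)
$\frac{1}{H + N{\left(-59,E \right)}} = \frac{1}{- \frac{4063}{40217} - 69} = \frac{1}{- \frac{2779036}{40217}} = - \frac{40217}{2779036}$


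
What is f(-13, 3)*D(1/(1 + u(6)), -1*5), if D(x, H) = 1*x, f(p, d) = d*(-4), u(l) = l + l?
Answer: -12/13 ≈ -0.92308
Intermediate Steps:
u(l) = 2*l
f(p, d) = -4*d
D(x, H) = x
f(-13, 3)*D(1/(1 + u(6)), -1*5) = (-4*3)/(1 + 2*6) = -12/(1 + 12) = -12/13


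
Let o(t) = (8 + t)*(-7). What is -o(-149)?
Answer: -987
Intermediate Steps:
o(t) = -56 - 7*t
-o(-149) = -(-56 - 7*(-149)) = -(-56 + 1043) = -1*987 = -987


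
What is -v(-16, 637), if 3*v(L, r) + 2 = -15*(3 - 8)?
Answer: -73/3 ≈ -24.333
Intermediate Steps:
v(L, r) = 73/3 (v(L, r) = -⅔ + (-15*(3 - 8))/3 = -⅔ + (-15*(-5))/3 = -⅔ + (⅓)*75 = -⅔ + 25 = 73/3)
-v(-16, 637) = -1*73/3 = -73/3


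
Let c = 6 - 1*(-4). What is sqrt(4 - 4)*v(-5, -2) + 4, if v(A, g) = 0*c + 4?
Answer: 4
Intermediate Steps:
c = 10 (c = 6 + 4 = 10)
v(A, g) = 4 (v(A, g) = 0*10 + 4 = 0 + 4 = 4)
sqrt(4 - 4)*v(-5, -2) + 4 = sqrt(4 - 4)*4 + 4 = sqrt(0)*4 + 4 = 0*4 + 4 = 0 + 4 = 4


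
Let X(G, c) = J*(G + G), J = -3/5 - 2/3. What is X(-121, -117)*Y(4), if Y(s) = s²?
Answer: 73568/15 ≈ 4904.5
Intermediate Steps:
J = -19/15 (J = -3*⅕ - 2*⅓ = -⅗ - ⅔ = -19/15 ≈ -1.2667)
X(G, c) = -38*G/15 (X(G, c) = -19*(G + G)/15 = -38*G/15)
X(-121, -117)*Y(4) = -38/15*(-121)*4² = (4598/15)*16 = 73568/15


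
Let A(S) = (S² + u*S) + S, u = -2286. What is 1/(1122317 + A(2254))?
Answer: 1/1052443 ≈ 9.5017e-7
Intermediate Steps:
A(S) = S² - 2285*S (A(S) = (S² - 2286*S) + S = S² - 2285*S)
1/(1122317 + A(2254)) = 1/(1122317 + 2254*(-2285 + 2254)) = 1/(1122317 + 2254*(-31)) = 1/(1122317 - 69874) = 1/1052443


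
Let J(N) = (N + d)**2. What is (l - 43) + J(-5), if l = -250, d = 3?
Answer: -289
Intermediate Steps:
J(N) = (3 + N)**2 (J(N) = (N + 3)**2 = (3 + N)**2)
(l - 43) + J(-5) = (-250 - 43) + (3 - 5)**2 = -293 + (-2)**2 = -293 + 4 = -289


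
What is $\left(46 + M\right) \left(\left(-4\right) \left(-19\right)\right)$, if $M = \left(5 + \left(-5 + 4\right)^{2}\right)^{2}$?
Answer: $6232$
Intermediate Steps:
$M = 36$ ($M = \left(5 + \left(-1\right)^{2}\right)^{2} = \left(5 + 1\right)^{2} = 6^{2} = 36$)
$\left(46 + M\right) \left(\left(-4\right) \left(-19\right)\right) = \left(46 + 36\right) \left(\left(-4\right) \left(-19\right)\right) = 82 \cdot 76 = 6232$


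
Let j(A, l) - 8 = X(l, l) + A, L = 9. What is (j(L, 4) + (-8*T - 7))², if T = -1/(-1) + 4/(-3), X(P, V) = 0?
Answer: 1444/9 ≈ 160.44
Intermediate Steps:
T = -⅓ (T = -1*(-1) + 4*(-⅓) = 1 - 4/3 = -⅓ ≈ -0.33333)
j(A, l) = 8 + A (j(A, l) = 8 + (0 + A) = 8 + A)
(j(L, 4) + (-8*T - 7))² = ((8 + 9) + (-8*(-⅓) - 7))² = (17 + (8/3 - 7))² = (17 - 13/3)² = (38/3)² = 1444/9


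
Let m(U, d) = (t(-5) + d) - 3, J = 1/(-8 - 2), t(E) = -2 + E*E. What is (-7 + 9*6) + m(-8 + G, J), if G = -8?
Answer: 669/10 ≈ 66.900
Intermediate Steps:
t(E) = -2 + E²
J = -⅒ (J = 1/(-10) = -⅒ ≈ -0.10000)
m(U, d) = 20 + d (m(U, d) = ((-2 + (-5)²) + d) - 3 = ((-2 + 25) + d) - 3 = (23 + d) - 3 = 20 + d)
(-7 + 9*6) + m(-8 + G, J) = (-7 + 9*6) + (20 - ⅒) = (-7 + 54) + 199/10 = 47 + 199/10 = 669/10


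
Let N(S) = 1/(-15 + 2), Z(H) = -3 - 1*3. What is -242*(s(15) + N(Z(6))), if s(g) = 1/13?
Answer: 0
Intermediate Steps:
Z(H) = -6 (Z(H) = -3 - 3 = -6)
s(g) = 1/13
N(S) = -1/13 (N(S) = 1/(-13) = -1/13)
-242*(s(15) + N(Z(6))) = -242*(1/13 - 1/13) = -242*0 = 0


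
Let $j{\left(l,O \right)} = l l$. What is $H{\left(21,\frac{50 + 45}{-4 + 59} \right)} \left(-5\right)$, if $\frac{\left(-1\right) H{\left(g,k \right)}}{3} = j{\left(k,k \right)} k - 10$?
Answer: $- \frac{96765}{1331} \approx -72.701$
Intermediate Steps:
$j{\left(l,O \right)} = l^{2}$
$H{\left(g,k \right)} = 30 - 3 k^{3}$ ($H{\left(g,k \right)} = - 3 \left(k^{2} k - 10\right) = - 3 \left(k^{3} - 10\right) = - 3 \left(-10 + k^{3}\right) = 30 - 3 k^{3}$)
$H{\left(21,\frac{50 + 45}{-4 + 59} \right)} \left(-5\right) = \left(30 - 3 \left(\frac{50 + 45}{-4 + 59}\right)^{3}\right) \left(-5\right) = \left(30 - 3 \left(\frac{95}{55}\right)^{3}\right) \left(-5\right) = \left(30 - 3 \left(95 \cdot \frac{1}{55}\right)^{3}\right) \left(-5\right) = \left(30 - 3 \left(\frac{19}{11}\right)^{3}\right) \left(-5\right) = \left(30 - \frac{20577}{1331}\right) \left(-5\right) = \frac{19353}{1331} \left(-5\right) = - \frac{96765}{1331}$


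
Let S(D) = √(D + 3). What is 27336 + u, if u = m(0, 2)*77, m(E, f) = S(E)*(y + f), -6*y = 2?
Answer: 27336 + 385*√3/3 ≈ 27558.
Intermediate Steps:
y = -⅓ (y = -⅙*2 = -⅓ ≈ -0.33333)
S(D) = √(3 + D)
m(E, f) = √(3 + E)*(-⅓ + f)
u = 385*√3/3 (u = (√(3 + 0)*(-⅓ + 2))*77 = (√3*(5/3))*77 = (5*√3/3)*77 = 385*√3/3 ≈ 222.28)
27336 + u = 27336 + 385*√3/3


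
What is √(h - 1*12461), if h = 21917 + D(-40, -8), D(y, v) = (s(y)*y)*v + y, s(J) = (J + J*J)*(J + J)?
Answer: 2*I*√9981646 ≈ 6318.8*I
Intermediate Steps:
s(J) = 2*J*(J + J²) (s(J) = (J + J²)*(2*J) = 2*J*(J + J²))
D(y, v) = y + 2*v*y³*(1 + y) (D(y, v) = ((2*y²*(1 + y))*y)*v + y = (2*y³*(1 + y))*v + y = 2*v*y³*(1 + y) + y = y + 2*v*y³*(1 + y))
h = -39914123 (h = 21917 - 40*(1 + 2*(-8)*(-40)²*(1 - 40)) = 21917 - 40*(1 + 2*(-8)*1600*(-39)) = 21917 - 40*(1 + 998400) = 21917 - 40*998401 = 21917 - 39936040 = -39914123)
√(h - 1*12461) = √(-39914123 - 1*12461) = √(-39914123 - 12461) = √(-39926584) = 2*I*√9981646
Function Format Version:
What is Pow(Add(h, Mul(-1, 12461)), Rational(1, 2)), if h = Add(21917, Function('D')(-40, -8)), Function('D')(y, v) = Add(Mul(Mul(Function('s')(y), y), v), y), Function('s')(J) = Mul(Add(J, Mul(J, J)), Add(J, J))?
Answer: Mul(2, I, Pow(9981646, Rational(1, 2))) ≈ Mul(6318.8, I)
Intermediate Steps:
Function('s')(J) = Mul(2, J, Add(J, Pow(J, 2))) (Function('s')(J) = Mul(Add(J, Pow(J, 2)), Mul(2, J)) = Mul(2, J, Add(J, Pow(J, 2))))
Function('D')(y, v) = Add(y, Mul(2, v, Pow(y, 3), Add(1, y))) (Function('D')(y, v) = Add(Mul(Mul(Mul(2, Pow(y, 2), Add(1, y)), y), v), y) = Add(Mul(Mul(2, Pow(y, 3), Add(1, y)), v), y) = Add(Mul(2, v, Pow(y, 3), Add(1, y)), y) = Add(y, Mul(2, v, Pow(y, 3), Add(1, y))))
h = -39914123 (h = Add(21917, Mul(-40, Add(1, Mul(2, -8, Pow(-40, 2), Add(1, -40))))) = Add(21917, Mul(-40, Add(1, Mul(2, -8, 1600, -39)))) = Add(21917, Mul(-40, Add(1, 998400))) = Add(21917, Mul(-40, 998401)) = Add(21917, -39936040) = -39914123)
Pow(Add(h, Mul(-1, 12461)), Rational(1, 2)) = Pow(Add(-39914123, Mul(-1, 12461)), Rational(1, 2)) = Pow(Add(-39914123, -12461), Rational(1, 2)) = Pow(-39926584, Rational(1, 2)) = Mul(2, I, Pow(9981646, Rational(1, 2)))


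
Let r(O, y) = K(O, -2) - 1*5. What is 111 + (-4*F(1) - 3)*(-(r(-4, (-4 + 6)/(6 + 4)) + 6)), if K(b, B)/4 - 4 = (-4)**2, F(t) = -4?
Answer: -942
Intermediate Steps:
K(b, B) = 80 (K(b, B) = 16 + 4*(-4)**2 = 16 + 4*16 = 16 + 64 = 80)
r(O, y) = 75 (r(O, y) = 80 - 1*5 = 80 - 5 = 75)
111 + (-4*F(1) - 3)*(-(r(-4, (-4 + 6)/(6 + 4)) + 6)) = 111 + (-4*(-4) - 3)*(-(75 + 6)) = 111 + (16 - 3)*(-1*81) = 111 + 13*(-81) = 111 - 1053 = -942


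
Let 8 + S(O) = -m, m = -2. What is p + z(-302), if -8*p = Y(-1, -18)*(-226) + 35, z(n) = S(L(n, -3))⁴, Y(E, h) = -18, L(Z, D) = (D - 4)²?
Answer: 6265/8 ≈ 783.13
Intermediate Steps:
L(Z, D) = (-4 + D)²
S(O) = -6 (S(O) = -8 - 1*(-2) = -8 + 2 = -6)
z(n) = 1296 (z(n) = (-6)⁴ = 1296)
p = -4103/8 (p = -(-18*(-226) + 35)/8 = -(4068 + 35)/8 = -⅛*4103 = -4103/8 ≈ -512.88)
p + z(-302) = -4103/8 + 1296 = 6265/8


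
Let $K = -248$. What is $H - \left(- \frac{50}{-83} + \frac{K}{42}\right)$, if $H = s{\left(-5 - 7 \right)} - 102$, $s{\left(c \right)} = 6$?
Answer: $- \frac{158086}{1743} \approx -90.698$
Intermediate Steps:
$H = -96$ ($H = 6 - 102 = -96$)
$H - \left(- \frac{50}{-83} + \frac{K}{42}\right) = -96 - \left(- \frac{50}{-83} - \frac{248}{42}\right) = -96 - \left(\left(-50\right) \left(- \frac{1}{83}\right) - \frac{124}{21}\right) = -96 - \left(\frac{50}{83} - \frac{124}{21}\right) = -96 - - \frac{9242}{1743} = -96 + \frac{9242}{1743} = - \frac{158086}{1743}$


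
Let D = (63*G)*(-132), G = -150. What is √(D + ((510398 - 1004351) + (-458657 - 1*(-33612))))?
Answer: √328402 ≈ 573.06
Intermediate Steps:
D = 1247400 (D = (63*(-150))*(-132) = -9450*(-132) = 1247400)
√(D + ((510398 - 1004351) + (-458657 - 1*(-33612)))) = √(1247400 + ((510398 - 1004351) + (-458657 - 1*(-33612)))) = √(1247400 + (-493953 + (-458657 + 33612))) = √(1247400 + (-493953 - 425045)) = √(1247400 - 918998) = √328402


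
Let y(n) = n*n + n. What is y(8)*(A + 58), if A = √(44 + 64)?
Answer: 4176 + 432*√3 ≈ 4924.3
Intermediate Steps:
y(n) = n + n² (y(n) = n² + n = n + n²)
A = 6*√3 (A = √108 = 6*√3 ≈ 10.392)
y(8)*(A + 58) = (8*(1 + 8))*(6*√3 + 58) = (8*9)*(58 + 6*√3) = 72*(58 + 6*√3) = 4176 + 432*√3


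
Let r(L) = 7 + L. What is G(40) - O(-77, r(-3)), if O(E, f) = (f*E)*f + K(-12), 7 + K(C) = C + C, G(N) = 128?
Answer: 1391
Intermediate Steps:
K(C) = -7 + 2*C (K(C) = -7 + (C + C) = -7 + 2*C)
O(E, f) = -31 + E*f² (O(E, f) = (f*E)*f + (-7 + 2*(-12)) = (E*f)*f + (-7 - 24) = E*f² - 31 = -31 + E*f²)
G(40) - O(-77, r(-3)) = 128 - (-31 - 77*(7 - 3)²) = 128 - (-31 - 77*4²) = 128 - (-31 - 77*16) = 128 - (-31 - 1232) = 128 - 1*(-1263) = 128 + 1263 = 1391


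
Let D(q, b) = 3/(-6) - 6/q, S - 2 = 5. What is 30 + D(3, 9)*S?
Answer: 25/2 ≈ 12.500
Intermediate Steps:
S = 7 (S = 2 + 5 = 7)
D(q, b) = -½ - 6/q (D(q, b) = 3*(-⅙) - 6/q = -½ - 6/q)
30 + D(3, 9)*S = 30 + ((½)*(-12 - 1*3)/3)*7 = 30 + ((½)*(⅓)*(-12 - 3))*7 = 30 + ((½)*(⅓)*(-15))*7 = 30 - 5/2*7 = 30 - 35/2 = 25/2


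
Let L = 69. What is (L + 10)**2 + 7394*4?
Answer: 35817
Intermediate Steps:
(L + 10)**2 + 7394*4 = (69 + 10)**2 + 7394*4 = 79**2 + 29576 = 6241 + 29576 = 35817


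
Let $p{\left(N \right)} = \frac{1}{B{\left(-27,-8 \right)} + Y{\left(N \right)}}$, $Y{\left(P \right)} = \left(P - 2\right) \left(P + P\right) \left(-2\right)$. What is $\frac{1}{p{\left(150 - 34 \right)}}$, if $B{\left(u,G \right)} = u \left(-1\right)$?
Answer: $-52869$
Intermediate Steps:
$B{\left(u,G \right)} = - u$
$Y{\left(P \right)} = - 4 P \left(-2 + P\right)$ ($Y{\left(P \right)} = \left(-2 + P\right) 2 P \left(-2\right) = 2 P \left(-2 + P\right) \left(-2\right) = - 4 P \left(-2 + P\right)$)
$p{\left(N \right)} = \frac{1}{27 + 4 N \left(2 - N\right)}$ ($p{\left(N \right)} = \frac{1}{\left(-1\right) \left(-27\right) + 4 N \left(2 - N\right)} = \frac{1}{27 + 4 N \left(2 - N\right)}$)
$\frac{1}{p{\left(150 - 34 \right)}} = \frac{1}{\left(-1\right) \frac{1}{-27 + 4 \left(150 - 34\right) \left(-2 + \left(150 - 34\right)\right)}} = \frac{1}{\left(-1\right) \frac{1}{-27 + 4 \cdot 116 \left(-2 + 116\right)}} = \frac{1}{\left(-1\right) \frac{1}{-27 + 4 \cdot 116 \cdot 114}} = \frac{1}{\left(-1\right) \frac{1}{-27 + 52896}} = \frac{1}{\left(-1\right) \frac{1}{52869}} = \frac{1}{- \frac{1}{52869}} = -52869$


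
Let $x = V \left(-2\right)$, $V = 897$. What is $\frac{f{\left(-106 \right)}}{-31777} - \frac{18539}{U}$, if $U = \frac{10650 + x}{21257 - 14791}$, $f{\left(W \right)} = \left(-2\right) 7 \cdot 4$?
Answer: $- \frac{1904604677131}{140708556} \approx -13536.0$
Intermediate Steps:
$f{\left(W \right)} = -56$ ($f{\left(W \right)} = \left(-14\right) 4 = -56$)
$x = -1794$ ($x = 897 \left(-2\right) = -1794$)
$U = \frac{4428}{3233}$ ($U = \frac{10650 - 1794}{21257 - 14791} = \frac{8856}{6466} = 8856 \cdot \frac{1}{6466} = \frac{4428}{3233} \approx 1.3696$)
$\frac{f{\left(-106 \right)}}{-31777} - \frac{18539}{U} = - \frac{56}{-31777} - \frac{18539}{\frac{4428}{3233}} = \left(-56\right) \left(- \frac{1}{31777}\right) - \frac{59936587}{4428} = \frac{56}{31777} - \frac{59936587}{4428} = - \frac{1904604677131}{140708556}$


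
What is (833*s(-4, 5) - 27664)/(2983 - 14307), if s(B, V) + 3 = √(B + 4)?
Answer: 30163/11324 ≈ 2.6636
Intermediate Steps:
s(B, V) = -3 + √(4 + B) (s(B, V) = -3 + √(B + 4) = -3 + √(4 + B))
(833*s(-4, 5) - 27664)/(2983 - 14307) = (833*(-3 + √(4 - 4)) - 27664)/(2983 - 14307) = (833*(-3 + √0) - 27664)/(-11324) = (833*(-3 + 0) - 27664)*(-1/11324) = (833*(-3) - 27664)*(-1/11324) = (-2499 - 27664)*(-1/11324) = -30163*(-1/11324) = 30163/11324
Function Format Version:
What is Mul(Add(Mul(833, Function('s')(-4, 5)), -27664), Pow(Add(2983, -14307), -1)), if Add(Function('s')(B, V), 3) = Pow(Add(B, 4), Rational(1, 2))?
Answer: Rational(30163, 11324) ≈ 2.6636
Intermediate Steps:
Function('s')(B, V) = Add(-3, Pow(Add(4, B), Rational(1, 2))) (Function('s')(B, V) = Add(-3, Pow(Add(B, 4), Rational(1, 2))) = Add(-3, Pow(Add(4, B), Rational(1, 2))))
Mul(Add(Mul(833, Function('s')(-4, 5)), -27664), Pow(Add(2983, -14307), -1)) = Mul(Add(Mul(833, Add(-3, Pow(Add(4, -4), Rational(1, 2)))), -27664), Pow(Add(2983, -14307), -1)) = Mul(Add(Mul(833, Add(-3, Pow(0, Rational(1, 2)))), -27664), Pow(-11324, -1)) = Mul(Add(Mul(833, Add(-3, 0)), -27664), Rational(-1, 11324)) = Mul(Add(Mul(833, -3), -27664), Rational(-1, 11324)) = Mul(Add(-2499, -27664), Rational(-1, 11324)) = Mul(-30163, Rational(-1, 11324)) = Rational(30163, 11324)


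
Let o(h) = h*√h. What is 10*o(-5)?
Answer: -50*I*√5 ≈ -111.8*I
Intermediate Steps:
o(h) = h^(3/2)
10*o(-5) = 10*(-5)^(3/2) = 10*(-5*I*√5) = -50*I*√5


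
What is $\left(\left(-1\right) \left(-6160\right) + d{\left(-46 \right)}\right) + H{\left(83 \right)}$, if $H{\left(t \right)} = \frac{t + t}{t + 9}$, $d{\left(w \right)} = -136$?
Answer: $\frac{277187}{46} \approx 6025.8$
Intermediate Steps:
$H{\left(t \right)} = \frac{2 t}{9 + t}$
$\left(\left(-1\right) \left(-6160\right) + d{\left(-46 \right)}\right) + H{\left(83 \right)} = \left(\left(-1\right) \left(-6160\right) - 136\right) + 2 \cdot 83 \frac{1}{9 + 83} = \left(6160 - 136\right) + 2 \cdot 83 \cdot \frac{1}{92} = 6024 + 2 \cdot 83 \cdot \frac{1}{92} = 6024 + \frac{83}{46} = \frac{277187}{46}$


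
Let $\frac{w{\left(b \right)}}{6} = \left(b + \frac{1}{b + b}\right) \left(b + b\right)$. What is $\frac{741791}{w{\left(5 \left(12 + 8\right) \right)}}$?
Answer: $\frac{741791}{120006} \approx 6.1813$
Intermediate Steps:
$w{\left(b \right)} = 12 b \left(b + \frac{1}{2 b}\right)$ ($w{\left(b \right)} = 6 \left(b + \frac{1}{b + b}\right) \left(b + b\right) = 6 \left(b + \frac{1}{2 b}\right) 2 b = 6 \cdot 2 b \left(b + \frac{1}{2 b}\right) = 12 b \left(b + \frac{1}{2 b}\right)$)
$\frac{741791}{w{\left(5 \left(12 + 8\right) \right)}} = \frac{741791}{6 + 12 \left(5 \left(12 + 8\right)\right)^{2}} = \frac{741791}{6 + 12 \left(5 \cdot 20\right)^{2}} = \frac{741791}{6 + 12 \cdot 100^{2}} = \frac{741791}{6 + 12 \cdot 10000} = \frac{741791}{6 + 120000} = \frac{741791}{120006}$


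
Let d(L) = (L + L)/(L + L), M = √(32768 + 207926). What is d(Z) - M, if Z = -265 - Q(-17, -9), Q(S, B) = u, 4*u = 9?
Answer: 1 - √240694 ≈ -489.61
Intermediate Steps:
M = √240694 ≈ 490.61
u = 9/4 (u = (¼)*9 = 9/4 ≈ 2.2500)
Q(S, B) = 9/4
Z = -1069/4 (Z = -265 - 1*9/4 = -265 - 9/4 = -1069/4 ≈ -267.25)
d(L) = 1 (d(L) = (2*L)/((2*L)) = (2*L)*(1/(2*L)) = 1)
d(Z) - M = 1 - √240694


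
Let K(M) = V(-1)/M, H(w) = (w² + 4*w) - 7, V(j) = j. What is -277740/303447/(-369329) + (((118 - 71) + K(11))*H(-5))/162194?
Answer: -19193758091976/33325177983086407 ≈ -0.00057595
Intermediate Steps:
H(w) = -7 + w² + 4*w
K(M) = -1/M
-277740/303447/(-369329) + (((118 - 71) + K(11))*H(-5))/162194 = -277740/303447/(-369329) + (((118 - 71) - 1/11)*(-7 + (-5)² + 4*(-5)))/162194 = -277740*1/303447*(-1/369329) + ((47 - 1*1/11)*(-7 + 25 - 20))*(1/162194) = -92580/101149*(-1/369329) + ((47 - 1/11)*(-2))*(1/162194) = 92580/37357259021 + ((516/11)*(-2))*(1/162194) = 92580/37357259021 - 1032/11*1/162194 = 92580/37357259021 - 516/892067 = -19193758091976/33325177983086407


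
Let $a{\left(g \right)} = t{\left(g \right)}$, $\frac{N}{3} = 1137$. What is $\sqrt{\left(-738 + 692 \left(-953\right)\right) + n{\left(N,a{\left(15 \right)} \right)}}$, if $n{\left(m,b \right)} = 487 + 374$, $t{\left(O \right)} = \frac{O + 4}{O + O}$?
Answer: $i \sqrt{659353} \approx 812.01 i$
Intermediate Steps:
$N = 3411$ ($N = 3 \cdot 1137 = 3411$)
$t{\left(O \right)} = \frac{4 + O}{2 O}$
$a{\left(g \right)} = \frac{4 + g}{2 g}$
$n{\left(m,b \right)} = 861$
$\sqrt{\left(-738 + 692 \left(-953\right)\right) + n{\left(N,a{\left(15 \right)} \right)}} = \sqrt{\left(-738 + 692 \left(-953\right)\right) + 861} = \sqrt{\left(-738 - 659476\right) + 861} = \sqrt{-660214 + 861} = \sqrt{-659353} = i \sqrt{659353}$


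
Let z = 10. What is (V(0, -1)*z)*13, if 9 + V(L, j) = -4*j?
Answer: -650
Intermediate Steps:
V(L, j) = -9 - 4*j
(V(0, -1)*z)*13 = ((-9 - 4*(-1))*10)*13 = ((-9 + 4)*10)*13 = -5*10*13 = -50*13 = -650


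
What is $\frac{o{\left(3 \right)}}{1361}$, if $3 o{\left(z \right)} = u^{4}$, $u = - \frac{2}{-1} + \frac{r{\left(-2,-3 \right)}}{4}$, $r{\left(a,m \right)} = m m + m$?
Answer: $\frac{2401}{65328} \approx 0.036753$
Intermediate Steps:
$r{\left(a,m \right)} = m + m^{2}$ ($r{\left(a,m \right)} = m^{2} + m = m + m^{2}$)
$u = \frac{7}{2}$ ($u = - \frac{2}{-1} + \frac{\left(-3\right) \left(1 - 3\right)}{4} = \left(-2\right) \left(-1\right) + \left(-3\right) \left(-2\right) \frac{1}{4} = 2 + 6 \cdot \frac{1}{4} = 2 + \frac{3}{2} = \frac{7}{2} \approx 3.5$)
$o{\left(z \right)} = \frac{2401}{48}$ ($o{\left(z \right)} = \frac{\left(\frac{7}{2}\right)^{4}}{3} = \frac{1}{3} \cdot \frac{2401}{16} = \frac{2401}{48}$)
$\frac{o{\left(3 \right)}}{1361} = \frac{2401}{48 \cdot 1361} = \frac{2401}{48} \cdot \frac{1}{1361} = \frac{2401}{65328}$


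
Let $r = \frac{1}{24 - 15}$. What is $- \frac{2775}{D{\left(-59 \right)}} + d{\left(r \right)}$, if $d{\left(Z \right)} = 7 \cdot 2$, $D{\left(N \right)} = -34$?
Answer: $\frac{3251}{34} \approx 95.618$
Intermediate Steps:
$r = \frac{1}{9}$ ($r = \frac{1}{24 - 15} = \frac{1}{9} \approx 0.11111$)
$d{\left(Z \right)} = 14$
$- \frac{2775}{D{\left(-59 \right)}} + d{\left(r \right)} = - \frac{2775}{-34} + 14 = \left(-2775\right) \left(- \frac{1}{34}\right) + 14 = \frac{2775}{34} + 14 = \frac{3251}{34}$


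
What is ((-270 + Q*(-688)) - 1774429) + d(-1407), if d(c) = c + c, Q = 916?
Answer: -2407721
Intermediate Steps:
d(c) = 2*c
((-270 + Q*(-688)) - 1774429) + d(-1407) = ((-270 + 916*(-688)) - 1774429) + 2*(-1407) = ((-270 - 630208) - 1774429) - 2814 = (-630478 - 1774429) - 2814 = -2404907 - 2814 = -2407721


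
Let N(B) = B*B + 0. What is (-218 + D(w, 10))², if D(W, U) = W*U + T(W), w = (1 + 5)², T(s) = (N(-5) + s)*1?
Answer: 41209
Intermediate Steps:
N(B) = B² (N(B) = B² + 0 = B²)
T(s) = 25 + s (T(s) = ((-5)² + s)*1 = (25 + s)*1 = 25 + s)
w = 36 (w = 6² = 36)
D(W, U) = 25 + W + U*W (D(W, U) = W*U + (25 + W) = U*W + (25 + W) = 25 + W + U*W)
(-218 + D(w, 10))² = (-218 + (25 + 36 + 10*36))² = (-218 + (25 + 36 + 360))² = (-218 + 421)² = 203² = 41209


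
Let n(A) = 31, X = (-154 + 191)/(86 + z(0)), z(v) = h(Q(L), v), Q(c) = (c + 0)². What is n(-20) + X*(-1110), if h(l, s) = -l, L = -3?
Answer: -38683/77 ≈ -502.38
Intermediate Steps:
Q(c) = c²
z(v) = -9 (z(v) = -1*(-3)² = -1*9 = -9)
X = 37/77 (X = (-154 + 191)/(86 - 9) = 37/77 ≈ 0.48052)
n(-20) + X*(-1110) = 31 + (37/77)*(-1110) = 31 - 41070/77 = -38683/77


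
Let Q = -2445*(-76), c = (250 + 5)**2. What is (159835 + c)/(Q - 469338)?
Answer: -112430/141759 ≈ -0.79311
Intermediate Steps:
c = 65025 (c = 255**2 = 65025)
Q = 185820
(159835 + c)/(Q - 469338) = (159835 + 65025)/(185820 - 469338) = 224860/(-283518) = 224860*(-1/283518) = -112430/141759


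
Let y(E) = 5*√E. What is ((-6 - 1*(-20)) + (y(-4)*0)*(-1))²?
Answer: 196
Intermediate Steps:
((-6 - 1*(-20)) + (y(-4)*0)*(-1))² = ((-6 - 1*(-20)) + ((5*√(-4))*0)*(-1))² = ((-6 + 20) + ((5*(2*I))*0)*(-1))² = (14 + ((10*I)*0)*(-1))² = (14 + 0*(-1))² = (14 + 0)² = 14² = 196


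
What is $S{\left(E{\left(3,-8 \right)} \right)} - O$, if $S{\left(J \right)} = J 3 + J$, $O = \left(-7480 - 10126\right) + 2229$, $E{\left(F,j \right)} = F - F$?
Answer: $15377$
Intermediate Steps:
$E{\left(F,j \right)} = 0$
$O = -15377$ ($O = -17606 + 2229 = -15377$)
$S{\left(J \right)} = 4 J$ ($S{\left(J \right)} = 3 J + J = 4 J$)
$S{\left(E{\left(3,-8 \right)} \right)} - O = 4 \cdot 0 - -15377 = 0 + 15377 = 15377$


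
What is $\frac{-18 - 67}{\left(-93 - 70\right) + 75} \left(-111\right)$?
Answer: $- \frac{9435}{88} \approx -107.22$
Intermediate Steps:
$\frac{-18 - 67}{\left(-93 - 70\right) + 75} \left(-111\right) = - \frac{85}{-163 + 75} \left(-111\right) = - \frac{85}{-88} \left(-111\right) = \left(-85\right) \left(- \frac{1}{88}\right) \left(-111\right) = \frac{85}{88} \left(-111\right) = - \frac{9435}{88}$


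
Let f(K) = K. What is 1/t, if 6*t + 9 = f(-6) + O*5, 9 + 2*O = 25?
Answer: 6/25 ≈ 0.24000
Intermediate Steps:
O = 8 (O = -9/2 + (½)*25 = -9/2 + 25/2 = 8)
t = 25/6 (t = -3/2 + (-6 + 8*5)/6 = -3/2 + (-6 + 40)/6 = -3/2 + (⅙)*34 = -3/2 + 17/3 = 25/6 ≈ 4.1667)
1/t = 1/(25/6) = 6/25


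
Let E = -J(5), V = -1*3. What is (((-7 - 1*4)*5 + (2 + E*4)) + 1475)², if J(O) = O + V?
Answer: 1999396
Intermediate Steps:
V = -3
J(O) = -3 + O (J(O) = O - 3 = -3 + O)
E = -2 (E = -(-3 + 5) = -1*2 = -2)
(((-7 - 1*4)*5 + (2 + E*4)) + 1475)² = (((-7 - 1*4)*5 + (2 - 2*4)) + 1475)² = (((-7 - 4)*5 + (2 - 8)) + 1475)² = ((-11*5 - 6) + 1475)² = ((-55 - 6) + 1475)² = (-61 + 1475)² = 1414² = 1999396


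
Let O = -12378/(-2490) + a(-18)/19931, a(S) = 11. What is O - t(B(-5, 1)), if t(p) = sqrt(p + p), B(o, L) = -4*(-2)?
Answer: 8036758/8271365 ≈ 0.97164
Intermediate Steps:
B(o, L) = 8
t(p) = sqrt(2)*sqrt(p) (t(p) = sqrt(2*p) = sqrt(2)*sqrt(p))
O = 41122218/8271365 (O = -12378/(-2490) + 11/19931 = -12378*(-1/2490) + 11*(1/19931) = 2063/415 + 11/19931 = 41122218/8271365 ≈ 4.9716)
O - t(B(-5, 1)) = 41122218/8271365 - sqrt(2)*sqrt(8) = 41122218/8271365 - sqrt(2)*2*sqrt(2) = 41122218/8271365 - 1*4 = 41122218/8271365 - 4 = 8036758/8271365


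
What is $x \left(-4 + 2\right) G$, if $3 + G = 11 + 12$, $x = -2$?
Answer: $80$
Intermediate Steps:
$G = 20$ ($G = -3 + \left(11 + 12\right) = -3 + 23 = 20$)
$x \left(-4 + 2\right) G = - 2 \left(-4 + 2\right) 20 = \left(-2\right) \left(-2\right) 20 = 4 \cdot 20 = 80$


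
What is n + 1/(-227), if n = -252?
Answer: -57205/227 ≈ -252.00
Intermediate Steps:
n + 1/(-227) = -252 + 1/(-227) = -252 - 1/227 = -57205/227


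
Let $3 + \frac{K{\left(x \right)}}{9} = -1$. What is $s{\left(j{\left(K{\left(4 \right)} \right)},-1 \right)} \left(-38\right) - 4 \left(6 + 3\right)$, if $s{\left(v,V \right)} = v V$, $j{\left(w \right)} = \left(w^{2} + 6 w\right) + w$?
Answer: $39636$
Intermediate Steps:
$K{\left(x \right)} = -36$ ($K{\left(x \right)} = -27 + 9 \left(-1\right) = -27 - 9 = -36$)
$j{\left(w \right)} = w^{2} + 7 w$
$s{\left(v,V \right)} = V v$
$s{\left(j{\left(K{\left(4 \right)} \right)},-1 \right)} \left(-38\right) - 4 \left(6 + 3\right) = - \left(-36\right) \left(7 - 36\right) \left(-38\right) - 4 \left(6 + 3\right) = - \left(-36\right) \left(-29\right) \left(-38\right) - 36 = \left(-1\right) 1044 \left(-38\right) - 36 = \left(-1044\right) \left(-38\right) - 36 = 39672 - 36 = 39636$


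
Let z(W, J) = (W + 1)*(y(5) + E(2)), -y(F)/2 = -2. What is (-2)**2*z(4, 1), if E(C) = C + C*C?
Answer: 200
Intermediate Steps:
y(F) = 4 (y(F) = -2*(-2) = 4)
E(C) = C + C**2
z(W, J) = 10 + 10*W (z(W, J) = (W + 1)*(4 + 2*(1 + 2)) = (1 + W)*(4 + 2*3) = (1 + W)*(4 + 6) = (1 + W)*10 = 10 + 10*W)
(-2)**2*z(4, 1) = (-2)**2*(10 + 10*4) = 4*(10 + 40) = 4*50 = 200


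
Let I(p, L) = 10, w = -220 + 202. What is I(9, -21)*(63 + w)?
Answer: 450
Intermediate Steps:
w = -18
I(9, -21)*(63 + w) = 10*(63 - 18) = 10*45 = 450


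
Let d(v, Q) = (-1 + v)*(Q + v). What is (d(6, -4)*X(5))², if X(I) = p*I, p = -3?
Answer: 22500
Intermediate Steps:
X(I) = -3*I
(d(6, -4)*X(5))² = ((6² - 1*(-4) - 1*6 - 4*6)*(-3*5))² = ((36 + 4 - 6 - 24)*(-15))² = (10*(-15))² = (-150)² = 22500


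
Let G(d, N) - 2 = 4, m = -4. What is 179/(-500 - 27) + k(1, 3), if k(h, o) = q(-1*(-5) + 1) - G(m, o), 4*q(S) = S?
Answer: -5101/1054 ≈ -4.8397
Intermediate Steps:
G(d, N) = 6 (G(d, N) = 2 + 4 = 6)
q(S) = S/4
k(h, o) = -9/2 (k(h, o) = (-1*(-5) + 1)/4 - 1*6 = (5 + 1)/4 - 6 = (1/4)*6 - 6 = 3/2 - 6 = -9/2)
179/(-500 - 27) + k(1, 3) = 179/(-500 - 27) - 9/2 = 179/(-527) - 9/2 = -1/527*179 - 9/2 = -179/527 - 9/2 = -5101/1054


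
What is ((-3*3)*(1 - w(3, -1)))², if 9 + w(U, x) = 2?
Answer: 5184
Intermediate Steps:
w(U, x) = -7 (w(U, x) = -9 + 2 = -7)
((-3*3)*(1 - w(3, -1)))² = ((-3*3)*(1 - 1*(-7)))² = (-9*(1 + 7))² = (-9*8)² = (-72)² = 5184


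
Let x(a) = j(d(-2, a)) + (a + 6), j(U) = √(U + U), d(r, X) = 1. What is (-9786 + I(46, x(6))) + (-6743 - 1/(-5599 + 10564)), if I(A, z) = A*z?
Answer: -79325806/4965 + 46*√2 ≈ -15912.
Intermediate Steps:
j(U) = √2*√U (j(U) = √(2*U) = √2*√U)
x(a) = 6 + a + √2 (x(a) = √2*√1 + (a + 6) = √2*1 + (6 + a) = √2 + (6 + a) = 6 + a + √2)
(-9786 + I(46, x(6))) + (-6743 - 1/(-5599 + 10564)) = (-9786 + 46*(6 + 6 + √2)) + (-6743 - 1/(-5599 + 10564)) = (-9786 + 46*(12 + √2)) + (-6743 - 1/4965) = (-9786 + (552 + 46*√2)) + (-6743 - 1*1/4965) = (-9234 + 46*√2) + (-6743 - 1/4965) = (-9234 + 46*√2) - 33478996/4965 = -79325806/4965 + 46*√2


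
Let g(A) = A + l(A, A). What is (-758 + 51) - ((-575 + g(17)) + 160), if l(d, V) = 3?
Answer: -312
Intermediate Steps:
g(A) = 3 + A (g(A) = A + 3 = 3 + A)
(-758 + 51) - ((-575 + g(17)) + 160) = (-758 + 51) - ((-575 + (3 + 17)) + 160) = -707 - ((-575 + 20) + 160) = -707 - (-555 + 160) = -707 - 1*(-395) = -707 + 395 = -312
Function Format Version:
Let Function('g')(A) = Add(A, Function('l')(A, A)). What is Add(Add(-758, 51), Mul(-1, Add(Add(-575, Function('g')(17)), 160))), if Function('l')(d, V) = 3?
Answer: -312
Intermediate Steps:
Function('g')(A) = Add(3, A) (Function('g')(A) = Add(A, 3) = Add(3, A))
Add(Add(-758, 51), Mul(-1, Add(Add(-575, Function('g')(17)), 160))) = Add(Add(-758, 51), Mul(-1, Add(Add(-575, Add(3, 17)), 160))) = Add(-707, Mul(-1, Add(Add(-575, 20), 160))) = Add(-707, Mul(-1, Add(-555, 160))) = Add(-707, Mul(-1, -395)) = Add(-707, 395) = -312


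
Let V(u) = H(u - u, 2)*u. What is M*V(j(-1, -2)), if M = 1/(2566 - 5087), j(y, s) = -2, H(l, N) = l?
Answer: 0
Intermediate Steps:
V(u) = 0 (V(u) = (u - u)*u = 0*u = 0)
M = -1/2521 (M = 1/(-2521) = -1/2521 ≈ -0.00039667)
M*V(j(-1, -2)) = -1/2521*0 = 0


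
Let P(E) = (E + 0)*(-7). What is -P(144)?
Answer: 1008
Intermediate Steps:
P(E) = -7*E (P(E) = E*(-7) = -7*E)
-P(144) = -(-7)*144 = -1*(-1008) = 1008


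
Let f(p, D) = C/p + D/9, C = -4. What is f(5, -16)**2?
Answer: 13456/2025 ≈ 6.6449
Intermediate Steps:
f(p, D) = -4/p + D/9
f(5, -16)**2 = (-4/5 + (1/9)*(-16))**2 = (-4*1/5 - 16/9)**2 = (-4/5 - 16/9)**2 = (-116/45)**2 = 13456/2025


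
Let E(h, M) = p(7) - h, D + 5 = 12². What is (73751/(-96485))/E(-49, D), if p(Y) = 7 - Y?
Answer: -73751/4727765 ≈ -0.015600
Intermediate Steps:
D = 139 (D = -5 + 12² = -5 + 144 = 139)
E(h, M) = -h (E(h, M) = (7 - 1*7) - h = (7 - 7) - h = 0 - h = -h)
(73751/(-96485))/E(-49, D) = (73751/(-96485))/((-1*(-49))) = (73751*(-1/96485))/49 = -73751/96485*1/49 = -73751/4727765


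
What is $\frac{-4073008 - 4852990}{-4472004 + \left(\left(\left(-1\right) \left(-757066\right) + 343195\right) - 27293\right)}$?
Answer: $\frac{4462999}{1699518} \approx 2.626$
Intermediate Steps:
$\frac{-4073008 - 4852990}{-4472004 + \left(\left(\left(-1\right) \left(-757066\right) + 343195\right) - 27293\right)} = - \frac{8925998}{-4472004 + \left(\left(757066 + 343195\right) - 27293\right)} = - \frac{8925998}{-4472004 + \left(1100261 - 27293\right)} = - \frac{8925998}{-4472004 + 1072968} = - \frac{8925998}{-3399036} = \left(-8925998\right) \left(- \frac{1}{3399036}\right) = \frac{4462999}{1699518}$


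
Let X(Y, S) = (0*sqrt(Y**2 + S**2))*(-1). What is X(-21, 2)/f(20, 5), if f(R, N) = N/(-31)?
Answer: 0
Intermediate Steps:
f(R, N) = -N/31 (f(R, N) = N*(-1/31) = -N/31)
X(Y, S) = 0 (X(Y, S) = (0*sqrt(S**2 + Y**2))*(-1) = 0*(-1) = 0)
X(-21, 2)/f(20, 5) = 0/((-1/31*5)) = 0/(-5/31) = 0*(-31/5) = 0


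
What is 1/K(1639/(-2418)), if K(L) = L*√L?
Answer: 2418*I*√3963102/2686321 ≈ 1.7919*I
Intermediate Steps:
K(L) = L^(3/2)
1/K(1639/(-2418)) = 1/((1639/(-2418))^(3/2)) = 1/((1639*(-1/2418))^(3/2)) = 1/((-1639/2418)^(3/2)) = 1/(-1639*I*√3963102/5846724) = 2418*I*√3963102/2686321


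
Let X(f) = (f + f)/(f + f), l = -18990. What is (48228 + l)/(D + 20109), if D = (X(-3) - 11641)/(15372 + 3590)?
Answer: 92401826/63549203 ≈ 1.4540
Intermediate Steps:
X(f) = 1 (X(f) = (2*f)/((2*f)) = (2*f)*(1/(2*f)) = 1)
D = -5820/9481 (D = (1 - 11641)/(15372 + 3590) = -11640/18962 = -11640*1/18962 = -5820/9481 ≈ -0.61386)
(48228 + l)/(D + 20109) = (48228 - 18990)/(-5820/9481 + 20109) = 29238/(190647609/9481) = 29238*(9481/190647609) = 92401826/63549203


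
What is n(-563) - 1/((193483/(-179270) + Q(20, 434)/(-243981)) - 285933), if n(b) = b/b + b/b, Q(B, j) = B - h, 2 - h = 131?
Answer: 25012684302389396/12506320281957763 ≈ 2.0000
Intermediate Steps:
h = -129 (h = 2 - 1*131 = 2 - 131 = -129)
Q(B, j) = 129 + B (Q(B, j) = B - 1*(-129) = B + 129 = 129 + B)
n(b) = 2 (n(b) = 1 + 1 = 2)
n(-563) - 1/((193483/(-179270) + Q(20, 434)/(-243981)) - 285933) = 2 - 1/((193483/(-179270) + (129 + 20)/(-243981)) - 285933) = 2 - 1/((193483*(-1/179270) + 149*(-1/243981)) - 285933) = 2 - 1/((-193483/179270 - 149/243981) - 285933) = 2 - 1/(-47232887053/43738473870 - 285933) = 2 - 1/(-12506320281957763/43738473870) = 2 - 1*(-43738473870/12506320281957763) = 2 + 43738473870/12506320281957763 = 25012684302389396/12506320281957763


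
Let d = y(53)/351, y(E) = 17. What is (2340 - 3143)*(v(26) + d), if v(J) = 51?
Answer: -14388154/351 ≈ -40992.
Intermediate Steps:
d = 17/351 ≈ 0.048433
(2340 - 3143)*(v(26) + d) = (2340 - 3143)*(51 + 17/351) = -803*17918/351 = -14388154/351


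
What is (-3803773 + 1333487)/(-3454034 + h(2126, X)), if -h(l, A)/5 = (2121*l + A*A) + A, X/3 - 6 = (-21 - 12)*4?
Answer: 1235143/13356397 ≈ 0.092476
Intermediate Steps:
X = -378 (X = 18 + 3*((-21 - 12)*4) = 18 + 3*(-33*4) = 18 + 3*(-132) = 18 - 396 = -378)
h(l, A) = -10605*l - 5*A - 5*A² (h(l, A) = -5*((2121*l + A*A) + A) = -5*((2121*l + A²) + A) = -5*((A² + 2121*l) + A) = -5*(A + A² + 2121*l) = -10605*l - 5*A - 5*A²)
(-3803773 + 1333487)/(-3454034 + h(2126, X)) = (-3803773 + 1333487)/(-3454034 + (-10605*2126 - 5*(-378) - 5*(-378)²)) = -2470286/(-3454034 + (-22546230 + 1890 - 5*142884)) = -2470286/(-3454034 + (-22546230 + 1890 - 714420)) = -2470286/(-3454034 - 23258760) = -2470286/(-26712794) = -2470286*(-1/26712794) = 1235143/13356397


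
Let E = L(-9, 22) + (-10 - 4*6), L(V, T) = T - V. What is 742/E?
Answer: -742/3 ≈ -247.33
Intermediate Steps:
E = -3 (E = (22 - 1*(-9)) + (-10 - 4*6) = (22 + 9) + (-10 - 24) = 31 - 34 = -3)
742/E = 742/(-3) = 742*(-1/3) = -742/3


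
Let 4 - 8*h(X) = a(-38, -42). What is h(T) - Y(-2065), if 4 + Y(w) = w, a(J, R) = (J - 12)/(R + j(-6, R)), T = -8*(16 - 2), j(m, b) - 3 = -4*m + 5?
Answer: 16551/8 ≈ 2068.9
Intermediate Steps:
j(m, b) = 8 - 4*m (j(m, b) = 3 + (-4*m + 5) = 3 + (5 - 4*m) = 8 - 4*m)
T = -112 (T = -8*14 = -112)
a(J, R) = (-12 + J)/(32 + R) (a(J, R) = (J - 12)/(R + (8 - 4*(-6))) = (-12 + J)/(R + (8 + 24)) = (-12 + J)/(R + 32) = (-12 + J)/(32 + R))
Y(w) = -4 + w
h(X) = -⅛ (h(X) = ½ - (-12 - 38)/(8*(32 - 42)) = ½ - (-50)/(8*(-10)) = ½ - (-1)*(-50)/80 = ½ - ⅛*5 = ½ - 5/8 = -⅛)
h(T) - Y(-2065) = -⅛ - (-4 - 2065) = -⅛ - 1*(-2069) = -⅛ + 2069 = 16551/8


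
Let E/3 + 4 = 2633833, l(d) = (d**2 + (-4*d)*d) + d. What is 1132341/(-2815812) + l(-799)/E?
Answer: -144871506209/224738403156 ≈ -0.64462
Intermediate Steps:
l(d) = d - 3*d**2 (l(d) = (d**2 - 4*d**2) + d = -3*d**2 + d = d - 3*d**2)
E = 7901487 (E = -12 + 3*2633833 = -12 + 7901499 = 7901487)
1132341/(-2815812) + l(-799)/E = 1132341/(-2815812) - 799*(1 - 3*(-799))/7901487 = 1132341*(-1/2815812) - 799*(1 + 2397)*(1/7901487) = -377447/938604 - 799*2398*(1/7901487) = -377447/938604 - 1916002*1/7901487 = -377447/938604 - 174182/718317 = -144871506209/224738403156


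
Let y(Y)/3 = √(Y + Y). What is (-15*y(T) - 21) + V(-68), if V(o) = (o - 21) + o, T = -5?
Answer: -178 - 45*I*√10 ≈ -178.0 - 142.3*I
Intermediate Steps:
y(Y) = 3*√2*√Y (y(Y) = 3*√(Y + Y) = 3*√(2*Y) = 3*(√2*√Y) = 3*√2*√Y)
V(o) = -21 + 2*o (V(o) = (-21 + o) + o = -21 + 2*o)
(-15*y(T) - 21) + V(-68) = (-45*√2*√(-5) - 21) + (-21 + 2*(-68)) = (-45*√2*I*√5 - 21) + (-21 - 136) = (-45*I*√10 - 21) - 157 = (-21 - 45*I*√10) - 157 = -178 - 45*I*√10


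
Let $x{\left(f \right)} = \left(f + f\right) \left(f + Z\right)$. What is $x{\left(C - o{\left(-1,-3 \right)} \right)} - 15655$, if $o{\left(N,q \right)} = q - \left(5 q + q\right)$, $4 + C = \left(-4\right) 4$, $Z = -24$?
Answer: $-11525$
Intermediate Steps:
$C = -20$ ($C = -4 - 16 = -20$)
$o{\left(N,q \right)} = - 5 q$ ($o{\left(N,q \right)} = q - 6 q = - 5 q$)
$x{\left(f \right)} = 2 f \left(-24 + f\right)$ ($x{\left(f \right)} = \left(f + f\right) \left(f - 24\right) = 2 f \left(-24 + f\right)$)
$x{\left(C - o{\left(-1,-3 \right)} \right)} - 15655 = 2 \left(-20 - \left(-5\right) \left(-3\right)\right) \left(-24 - \left(20 - -15\right)\right) - 15655 = 2 \left(-20 - 15\right) \left(-24 - 35\right) - 15655 = 2 \left(-35\right) \left(-24 - 35\right) - 15655 = 2 \left(-35\right) \left(-59\right) - 15655 = 4130 - 15655 = -11525$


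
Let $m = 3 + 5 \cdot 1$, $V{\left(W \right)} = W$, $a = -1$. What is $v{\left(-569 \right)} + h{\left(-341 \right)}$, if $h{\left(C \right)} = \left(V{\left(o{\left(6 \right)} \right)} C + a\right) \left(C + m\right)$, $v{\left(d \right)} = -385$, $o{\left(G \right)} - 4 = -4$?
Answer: $-52$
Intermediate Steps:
$o{\left(G \right)} = 0$ ($o{\left(G \right)} = 4 - 4 = 0$)
$m = 8$ ($m = 3 + 5 = 8$)
$h{\left(C \right)} = -8 - C$ ($h{\left(C \right)} = \left(0 C - 1\right) \left(C + 8\right) = \left(0 - 1\right) \left(8 + C\right) = - (8 + C) = -8 - C$)
$v{\left(-569 \right)} + h{\left(-341 \right)} = -385 - -333 = -385 + \left(-8 + 341\right) = -385 + 333 = -52$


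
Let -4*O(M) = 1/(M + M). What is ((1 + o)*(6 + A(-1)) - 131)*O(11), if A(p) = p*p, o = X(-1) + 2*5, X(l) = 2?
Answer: 5/11 ≈ 0.45455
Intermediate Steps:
O(M) = -1/(8*M) (O(M) = -1/(4*(M + M)) = -1/(2*M)/4 = -1/(8*M))
o = 12 (o = 2 + 2*5 = 2 + 10 = 12)
A(p) = p²
((1 + o)*(6 + A(-1)) - 131)*O(11) = ((1 + 12)*(6 + (-1)²) - 131)*(-⅛/11) = (13*(6 + 1) - 131)*(-⅛*1/11) = (13*7 - 131)*(-1/88) = (91 - 131)*(-1/88) = -40*(-1/88) = 5/11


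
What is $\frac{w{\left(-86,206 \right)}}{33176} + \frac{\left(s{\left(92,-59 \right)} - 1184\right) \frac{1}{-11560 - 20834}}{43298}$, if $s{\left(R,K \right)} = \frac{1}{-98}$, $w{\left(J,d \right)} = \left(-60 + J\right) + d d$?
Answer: $\frac{726618540863981}{570023191009272} \approx 1.2747$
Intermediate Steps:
$w{\left(J,d \right)} = -60 + J + d^{2}$ ($w{\left(J,d \right)} = \left(-60 + J\right) + d^{2} = -60 + J + d^{2}$)
$s{\left(R,K \right)} = - \frac{1}{98}$
$\frac{w{\left(-86,206 \right)}}{33176} + \frac{\left(s{\left(92,-59 \right)} - 1184\right) \frac{1}{-11560 - 20834}}{43298} = \frac{-60 - 86 + 206^{2}}{33176} + \frac{\left(- \frac{1}{98} - 1184\right) \frac{1}{-11560 - 20834}}{43298} = \left(-60 - 86 + 42436\right) \frac{1}{33176} + - \frac{116033}{98 \left(-32394\right)} \frac{1}{43298} = 42290 \cdot \frac{1}{33176} + \left(- \frac{116033}{98}\right) \left(- \frac{1}{32394}\right) \frac{1}{43298} = \frac{21145}{16588} + \frac{116033}{3174612} \cdot \frac{1}{43298} = \frac{21145}{16588} + \frac{116033}{137454350376} = \frac{726618540863981}{570023191009272}$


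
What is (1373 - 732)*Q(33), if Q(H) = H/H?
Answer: 641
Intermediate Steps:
Q(H) = 1
(1373 - 732)*Q(33) = (1373 - 732)*1 = 641*1 = 641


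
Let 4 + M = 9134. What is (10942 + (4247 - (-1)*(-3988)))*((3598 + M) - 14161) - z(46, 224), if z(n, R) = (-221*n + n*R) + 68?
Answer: -16051239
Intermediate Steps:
M = 9130 (M = -4 + 9134 = 9130)
z(n, R) = 68 - 221*n + R*n (z(n, R) = (-221*n + R*n) + 68 = 68 - 221*n + R*n)
(10942 + (4247 - (-1)*(-3988)))*((3598 + M) - 14161) - z(46, 224) = (10942 + (4247 - (-1)*(-3988)))*((3598 + 9130) - 14161) - (68 - 221*46 + 224*46) = (10942 + (4247 - 1*3988))*(12728 - 14161) - (68 - 10166 + 10304) = (10942 + (4247 - 3988))*(-1433) - 1*206 = (10942 + 259)*(-1433) - 206 = 11201*(-1433) - 206 = -16051033 - 206 = -16051239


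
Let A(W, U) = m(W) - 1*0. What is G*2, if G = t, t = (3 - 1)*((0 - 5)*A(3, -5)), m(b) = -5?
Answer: 100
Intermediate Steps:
A(W, U) = -5 (A(W, U) = -5 - 1*0 = -5 + 0 = -5)
t = 50 (t = (3 - 1)*((0 - 5)*(-5)) = 2*(-5*(-5)) = 2*25 = 50)
G = 50
G*2 = 50*2 = 100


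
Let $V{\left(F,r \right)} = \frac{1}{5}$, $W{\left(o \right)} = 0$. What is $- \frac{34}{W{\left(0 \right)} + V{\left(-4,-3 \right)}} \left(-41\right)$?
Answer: $6970$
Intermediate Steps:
$V{\left(F,r \right)} = \frac{1}{5}$
$- \frac{34}{W{\left(0 \right)} + V{\left(-4,-3 \right)}} \left(-41\right) = - \frac{34}{0 + \frac{1}{5}} \left(-41\right) = - 34 \frac{1}{\frac{1}{5}} \left(-41\right) = \left(-34\right) 5 \left(-41\right) = \left(-170\right) \left(-41\right) = 6970$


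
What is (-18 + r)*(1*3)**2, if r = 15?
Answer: -27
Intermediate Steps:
(-18 + r)*(1*3)**2 = (-18 + 15)*(1*3)**2 = -3*3**2 = -3*9 = -27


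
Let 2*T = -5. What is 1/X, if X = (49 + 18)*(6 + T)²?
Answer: 4/3283 ≈ 0.0012184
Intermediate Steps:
T = -5/2 (T = (½)*(-5) = -5/2 ≈ -2.5000)
X = 3283/4 (X = (49 + 18)*(6 - 5/2)² = 67*(7/2)² = 67*(49/4) = 3283/4 ≈ 820.75)
1/X = 1/(3283/4) = 4/3283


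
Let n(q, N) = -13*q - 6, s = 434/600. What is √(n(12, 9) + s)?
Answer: I*√145149/30 ≈ 12.699*I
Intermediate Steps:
s = 217/300 (s = 434*(1/600) = 217/300 ≈ 0.72333)
n(q, N) = -6 - 13*q
√(n(12, 9) + s) = √((-6 - 13*12) + 217/300) = √((-6 - 156) + 217/300) = √(-162 + 217/300) = √(-48383/300) = I*√145149/30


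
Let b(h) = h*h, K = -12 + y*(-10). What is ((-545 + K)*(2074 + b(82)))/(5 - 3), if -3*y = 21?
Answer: -2142313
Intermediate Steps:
y = -7 (y = -⅓*21 = -7)
K = 58 (K = -12 - 7*(-10) = -12 + 70 = 58)
b(h) = h²
((-545 + K)*(2074 + b(82)))/(5 - 3) = ((-545 + 58)*(2074 + 82²))/(5 - 3) = -487*(2074 + 6724)/2 = -487*8798*(½) = -4284626*½ = -2142313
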